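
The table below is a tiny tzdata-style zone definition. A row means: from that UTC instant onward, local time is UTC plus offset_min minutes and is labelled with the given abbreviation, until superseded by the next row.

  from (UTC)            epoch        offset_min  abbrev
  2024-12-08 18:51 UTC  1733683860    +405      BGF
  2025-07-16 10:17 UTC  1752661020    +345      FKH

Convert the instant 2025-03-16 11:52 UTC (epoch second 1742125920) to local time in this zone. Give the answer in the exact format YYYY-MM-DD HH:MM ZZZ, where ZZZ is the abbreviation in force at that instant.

2025-03-16 18:37 BGF

Query: 2025-03-16 11:52 UTC
Rule 1/2 (BGF, +06:45): 2024-12-08 18:51 UTC ≤ query < 2025-07-16 10:17 UTC
11·60 + 52 + 405 = 1117 min
1117 = 0·1440 + 1117; 1117 = 18·60 + 37 → 18:37, same day
→ 2025-03-16 18:37 BGF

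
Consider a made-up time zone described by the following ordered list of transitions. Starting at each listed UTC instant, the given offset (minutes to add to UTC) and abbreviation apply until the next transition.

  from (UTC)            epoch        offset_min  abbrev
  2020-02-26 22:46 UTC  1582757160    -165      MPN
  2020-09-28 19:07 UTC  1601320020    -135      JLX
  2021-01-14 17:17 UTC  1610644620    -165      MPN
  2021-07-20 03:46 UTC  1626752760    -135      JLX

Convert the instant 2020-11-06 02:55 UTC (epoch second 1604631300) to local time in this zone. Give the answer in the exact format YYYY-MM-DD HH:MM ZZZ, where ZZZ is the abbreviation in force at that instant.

2020-11-06 00:40 JLX

Query: 2020-11-06 02:55 UTC
Rule 2/4 (JLX, -02:15): 2020-09-28 19:07 UTC ≤ query < 2021-01-14 17:17 UTC
2·60 + 55 - 135 = 40 min
40 = 0·1440 + 40; 40 = 0·60 + 40 → 00:40, same day
→ 2020-11-06 00:40 JLX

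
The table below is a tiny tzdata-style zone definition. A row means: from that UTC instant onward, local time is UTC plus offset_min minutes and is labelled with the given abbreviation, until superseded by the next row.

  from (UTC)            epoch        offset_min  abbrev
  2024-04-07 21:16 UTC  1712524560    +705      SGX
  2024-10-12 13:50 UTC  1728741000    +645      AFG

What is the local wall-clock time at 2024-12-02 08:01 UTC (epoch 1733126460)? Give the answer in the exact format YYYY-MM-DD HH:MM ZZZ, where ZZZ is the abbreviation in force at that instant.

Query: 2024-12-02 08:01 UTC
Rule 2/2 (AFG, +10:45): 2024-10-12 13:50 UTC ≤ query < +∞
8·60 + 1 + 645 = 1126 min
1126 = 0·1440 + 1126; 1126 = 18·60 + 46 → 18:46, same day
→ 2024-12-02 18:46 AFG

2024-12-02 18:46 AFG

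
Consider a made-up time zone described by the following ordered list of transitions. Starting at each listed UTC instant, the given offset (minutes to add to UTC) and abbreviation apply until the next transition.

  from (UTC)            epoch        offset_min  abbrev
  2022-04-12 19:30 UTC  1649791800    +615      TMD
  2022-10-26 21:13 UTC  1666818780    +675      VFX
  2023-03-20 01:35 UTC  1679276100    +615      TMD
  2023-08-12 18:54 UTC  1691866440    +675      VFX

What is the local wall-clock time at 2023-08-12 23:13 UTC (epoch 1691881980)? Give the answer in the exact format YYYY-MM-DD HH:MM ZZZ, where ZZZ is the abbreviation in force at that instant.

Query: 2023-08-12 23:13 UTC
Rule 4/4 (VFX, +11:15): 2023-08-12 18:54 UTC ≤ query < +∞
23·60 + 13 + 675 = 2068 min
2068 = 1·1440 + 628; 628 = 10·60 + 28 → 10:28, 2023-08-12 + 1 day = 2023-08-13
→ 2023-08-13 10:28 VFX

2023-08-13 10:28 VFX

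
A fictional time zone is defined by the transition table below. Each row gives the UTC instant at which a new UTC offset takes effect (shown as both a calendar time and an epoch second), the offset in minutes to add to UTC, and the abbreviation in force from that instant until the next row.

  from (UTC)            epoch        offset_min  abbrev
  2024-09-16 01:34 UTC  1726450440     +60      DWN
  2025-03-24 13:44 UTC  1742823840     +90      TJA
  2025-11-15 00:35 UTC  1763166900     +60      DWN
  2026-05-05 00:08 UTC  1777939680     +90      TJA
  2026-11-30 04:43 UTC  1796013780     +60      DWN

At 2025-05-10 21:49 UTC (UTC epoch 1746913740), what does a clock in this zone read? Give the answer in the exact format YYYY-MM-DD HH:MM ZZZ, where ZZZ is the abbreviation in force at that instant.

Query: 2025-05-10 21:49 UTC
Rule 2/5 (TJA, +01:30): 2025-03-24 13:44 UTC ≤ query < 2025-11-15 00:35 UTC
21·60 + 49 + 90 = 1399 min
1399 = 0·1440 + 1399; 1399 = 23·60 + 19 → 23:19, same day
→ 2025-05-10 23:19 TJA

2025-05-10 23:19 TJA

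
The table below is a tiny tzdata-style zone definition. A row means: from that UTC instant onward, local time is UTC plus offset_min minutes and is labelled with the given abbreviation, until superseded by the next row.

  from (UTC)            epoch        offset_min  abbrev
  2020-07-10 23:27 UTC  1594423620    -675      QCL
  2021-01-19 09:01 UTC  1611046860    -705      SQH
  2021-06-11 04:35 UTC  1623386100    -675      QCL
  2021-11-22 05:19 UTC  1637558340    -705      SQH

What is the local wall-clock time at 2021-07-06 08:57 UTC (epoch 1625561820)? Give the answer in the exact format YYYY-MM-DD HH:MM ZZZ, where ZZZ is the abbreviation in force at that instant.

2021-07-05 21:42 QCL

Query: 2021-07-06 08:57 UTC
Rule 3/4 (QCL, -11:15): 2021-06-11 04:35 UTC ≤ query < 2021-11-22 05:19 UTC
8·60 + 57 - 675 = -138 min
-138 = -1·1440 + 1302; 1302 = 21·60 + 42 → 21:42, 2021-07-06 - 1 day = 2021-07-05
→ 2021-07-05 21:42 QCL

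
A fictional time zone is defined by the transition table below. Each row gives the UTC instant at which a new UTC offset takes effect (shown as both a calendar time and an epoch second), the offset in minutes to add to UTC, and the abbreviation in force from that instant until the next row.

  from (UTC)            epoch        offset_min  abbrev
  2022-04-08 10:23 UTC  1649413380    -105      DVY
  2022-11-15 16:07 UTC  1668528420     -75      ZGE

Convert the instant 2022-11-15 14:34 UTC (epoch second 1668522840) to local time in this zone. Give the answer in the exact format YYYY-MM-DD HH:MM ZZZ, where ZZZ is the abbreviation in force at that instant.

Query: 2022-11-15 14:34 UTC
Rule 1/2 (DVY, -01:45): 2022-04-08 10:23 UTC ≤ query < 2022-11-15 16:07 UTC
14·60 + 34 - 105 = 769 min
769 = 0·1440 + 769; 769 = 12·60 + 49 → 12:49, same day
→ 2022-11-15 12:49 DVY

2022-11-15 12:49 DVY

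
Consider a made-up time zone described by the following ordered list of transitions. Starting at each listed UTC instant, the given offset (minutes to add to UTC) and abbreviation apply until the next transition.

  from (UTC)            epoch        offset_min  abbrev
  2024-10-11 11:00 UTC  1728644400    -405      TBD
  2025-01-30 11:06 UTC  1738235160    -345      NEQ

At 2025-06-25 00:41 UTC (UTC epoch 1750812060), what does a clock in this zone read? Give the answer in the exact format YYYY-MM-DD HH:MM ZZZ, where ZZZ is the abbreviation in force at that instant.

2025-06-24 18:56 NEQ

Query: 2025-06-25 00:41 UTC
Rule 2/2 (NEQ, -05:45): 2025-01-30 11:06 UTC ≤ query < +∞
0·60 + 41 - 345 = -304 min
-304 = -1·1440 + 1136; 1136 = 18·60 + 56 → 18:56, 2025-06-25 - 1 day = 2025-06-24
→ 2025-06-24 18:56 NEQ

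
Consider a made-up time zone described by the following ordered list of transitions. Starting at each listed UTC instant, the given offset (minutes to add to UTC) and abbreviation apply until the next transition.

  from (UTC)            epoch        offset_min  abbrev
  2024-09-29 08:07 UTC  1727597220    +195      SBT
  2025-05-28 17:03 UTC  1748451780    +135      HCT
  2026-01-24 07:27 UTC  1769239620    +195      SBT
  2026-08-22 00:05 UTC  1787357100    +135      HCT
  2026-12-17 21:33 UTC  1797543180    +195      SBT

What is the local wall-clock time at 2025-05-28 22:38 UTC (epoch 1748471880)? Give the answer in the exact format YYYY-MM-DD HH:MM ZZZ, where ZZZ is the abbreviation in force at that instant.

Query: 2025-05-28 22:38 UTC
Rule 2/5 (HCT, +02:15): 2025-05-28 17:03 UTC ≤ query < 2026-01-24 07:27 UTC
22·60 + 38 + 135 = 1493 min
1493 = 1·1440 + 53; 53 = 0·60 + 53 → 00:53, 2025-05-28 + 1 day = 2025-05-29
→ 2025-05-29 00:53 HCT

2025-05-29 00:53 HCT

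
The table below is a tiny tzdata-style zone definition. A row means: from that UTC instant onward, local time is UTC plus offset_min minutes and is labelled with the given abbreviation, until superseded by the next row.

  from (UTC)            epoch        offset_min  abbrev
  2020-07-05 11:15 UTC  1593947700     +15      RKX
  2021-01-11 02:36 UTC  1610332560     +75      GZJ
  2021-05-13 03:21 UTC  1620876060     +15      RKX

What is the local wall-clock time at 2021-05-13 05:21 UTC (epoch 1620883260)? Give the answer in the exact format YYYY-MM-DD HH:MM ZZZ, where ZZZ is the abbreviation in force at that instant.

2021-05-13 05:36 RKX

Query: 2021-05-13 05:21 UTC
Rule 3/3 (RKX, +00:15): 2021-05-13 03:21 UTC ≤ query < +∞
5·60 + 21 + 15 = 336 min
336 = 0·1440 + 336; 336 = 5·60 + 36 → 05:36, same day
→ 2021-05-13 05:36 RKX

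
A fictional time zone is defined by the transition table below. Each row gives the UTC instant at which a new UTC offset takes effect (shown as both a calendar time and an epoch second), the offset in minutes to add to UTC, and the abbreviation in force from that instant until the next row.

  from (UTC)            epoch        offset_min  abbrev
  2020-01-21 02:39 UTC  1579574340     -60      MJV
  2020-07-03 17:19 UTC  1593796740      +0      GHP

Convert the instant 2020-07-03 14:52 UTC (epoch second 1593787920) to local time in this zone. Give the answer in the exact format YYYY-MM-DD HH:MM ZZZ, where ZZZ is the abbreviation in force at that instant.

2020-07-03 13:52 MJV

Query: 2020-07-03 14:52 UTC
Rule 1/2 (MJV, -01:00): 2020-01-21 02:39 UTC ≤ query < 2020-07-03 17:19 UTC
14·60 + 52 - 60 = 832 min
832 = 0·1440 + 832; 832 = 13·60 + 52 → 13:52, same day
→ 2020-07-03 13:52 MJV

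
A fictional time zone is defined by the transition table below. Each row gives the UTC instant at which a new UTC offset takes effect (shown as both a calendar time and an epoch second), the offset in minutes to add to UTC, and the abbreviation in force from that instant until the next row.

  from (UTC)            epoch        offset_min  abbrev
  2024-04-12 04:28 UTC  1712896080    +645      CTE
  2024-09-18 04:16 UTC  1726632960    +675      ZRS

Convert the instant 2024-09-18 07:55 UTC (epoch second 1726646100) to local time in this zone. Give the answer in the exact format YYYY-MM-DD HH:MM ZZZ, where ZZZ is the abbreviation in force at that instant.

2024-09-18 19:10 ZRS

Query: 2024-09-18 07:55 UTC
Rule 2/2 (ZRS, +11:15): 2024-09-18 04:16 UTC ≤ query < +∞
7·60 + 55 + 675 = 1150 min
1150 = 0·1440 + 1150; 1150 = 19·60 + 10 → 19:10, same day
→ 2024-09-18 19:10 ZRS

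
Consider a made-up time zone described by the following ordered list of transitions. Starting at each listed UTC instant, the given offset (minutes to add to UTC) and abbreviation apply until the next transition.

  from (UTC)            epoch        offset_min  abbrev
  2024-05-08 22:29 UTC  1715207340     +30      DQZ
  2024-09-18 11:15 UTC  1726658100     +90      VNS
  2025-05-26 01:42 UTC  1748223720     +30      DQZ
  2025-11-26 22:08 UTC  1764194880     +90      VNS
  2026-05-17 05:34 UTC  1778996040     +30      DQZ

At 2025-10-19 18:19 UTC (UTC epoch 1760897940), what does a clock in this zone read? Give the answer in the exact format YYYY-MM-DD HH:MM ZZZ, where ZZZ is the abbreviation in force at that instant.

2025-10-19 18:49 DQZ

Query: 2025-10-19 18:19 UTC
Rule 3/5 (DQZ, +00:30): 2025-05-26 01:42 UTC ≤ query < 2025-11-26 22:08 UTC
18·60 + 19 + 30 = 1129 min
1129 = 0·1440 + 1129; 1129 = 18·60 + 49 → 18:49, same day
→ 2025-10-19 18:49 DQZ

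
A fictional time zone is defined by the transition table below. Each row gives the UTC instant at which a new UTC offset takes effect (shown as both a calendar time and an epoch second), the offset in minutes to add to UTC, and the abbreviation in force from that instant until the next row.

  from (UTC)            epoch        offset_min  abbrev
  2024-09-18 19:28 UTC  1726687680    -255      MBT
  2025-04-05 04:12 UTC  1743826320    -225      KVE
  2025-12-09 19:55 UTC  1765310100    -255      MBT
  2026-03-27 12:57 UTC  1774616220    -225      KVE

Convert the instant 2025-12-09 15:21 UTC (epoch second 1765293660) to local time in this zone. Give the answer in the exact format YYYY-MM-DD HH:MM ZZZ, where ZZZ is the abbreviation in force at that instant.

2025-12-09 11:36 KVE

Query: 2025-12-09 15:21 UTC
Rule 2/4 (KVE, -03:45): 2025-04-05 04:12 UTC ≤ query < 2025-12-09 19:55 UTC
15·60 + 21 - 225 = 696 min
696 = 0·1440 + 696; 696 = 11·60 + 36 → 11:36, same day
→ 2025-12-09 11:36 KVE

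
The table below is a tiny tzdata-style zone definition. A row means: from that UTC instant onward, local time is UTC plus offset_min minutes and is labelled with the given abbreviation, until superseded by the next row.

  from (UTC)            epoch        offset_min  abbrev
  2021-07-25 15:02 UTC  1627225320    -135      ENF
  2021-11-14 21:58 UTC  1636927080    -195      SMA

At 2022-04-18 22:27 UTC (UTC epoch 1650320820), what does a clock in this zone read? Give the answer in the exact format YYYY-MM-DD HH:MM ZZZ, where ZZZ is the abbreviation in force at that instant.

Query: 2022-04-18 22:27 UTC
Rule 2/2 (SMA, -03:15): 2021-11-14 21:58 UTC ≤ query < +∞
22·60 + 27 - 195 = 1152 min
1152 = 0·1440 + 1152; 1152 = 19·60 + 12 → 19:12, same day
→ 2022-04-18 19:12 SMA

2022-04-18 19:12 SMA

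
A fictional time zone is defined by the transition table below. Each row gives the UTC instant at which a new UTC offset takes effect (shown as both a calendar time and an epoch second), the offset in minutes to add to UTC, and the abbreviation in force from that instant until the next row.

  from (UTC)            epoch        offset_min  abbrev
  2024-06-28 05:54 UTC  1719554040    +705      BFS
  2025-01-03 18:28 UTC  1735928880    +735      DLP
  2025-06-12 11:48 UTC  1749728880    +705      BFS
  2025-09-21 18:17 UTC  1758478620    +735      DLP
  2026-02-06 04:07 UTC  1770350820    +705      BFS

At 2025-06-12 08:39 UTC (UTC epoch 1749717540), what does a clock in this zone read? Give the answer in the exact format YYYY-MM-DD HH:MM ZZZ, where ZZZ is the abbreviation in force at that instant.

Query: 2025-06-12 08:39 UTC
Rule 2/5 (DLP, +12:15): 2025-01-03 18:28 UTC ≤ query < 2025-06-12 11:48 UTC
8·60 + 39 + 735 = 1254 min
1254 = 0·1440 + 1254; 1254 = 20·60 + 54 → 20:54, same day
→ 2025-06-12 20:54 DLP

2025-06-12 20:54 DLP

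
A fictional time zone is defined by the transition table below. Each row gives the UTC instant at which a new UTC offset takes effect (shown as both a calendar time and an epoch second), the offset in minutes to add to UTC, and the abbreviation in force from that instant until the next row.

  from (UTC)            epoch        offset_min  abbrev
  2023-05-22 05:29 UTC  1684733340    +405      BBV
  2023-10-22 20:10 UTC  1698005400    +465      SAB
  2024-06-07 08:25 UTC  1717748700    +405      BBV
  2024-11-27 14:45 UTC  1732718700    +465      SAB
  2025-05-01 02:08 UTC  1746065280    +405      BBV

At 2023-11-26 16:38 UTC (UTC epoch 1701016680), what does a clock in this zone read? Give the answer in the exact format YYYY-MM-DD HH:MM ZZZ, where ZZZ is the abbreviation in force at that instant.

2023-11-27 00:23 SAB

Query: 2023-11-26 16:38 UTC
Rule 2/5 (SAB, +07:45): 2023-10-22 20:10 UTC ≤ query < 2024-06-07 08:25 UTC
16·60 + 38 + 465 = 1463 min
1463 = 1·1440 + 23; 23 = 0·60 + 23 → 00:23, 2023-11-26 + 1 day = 2023-11-27
→ 2023-11-27 00:23 SAB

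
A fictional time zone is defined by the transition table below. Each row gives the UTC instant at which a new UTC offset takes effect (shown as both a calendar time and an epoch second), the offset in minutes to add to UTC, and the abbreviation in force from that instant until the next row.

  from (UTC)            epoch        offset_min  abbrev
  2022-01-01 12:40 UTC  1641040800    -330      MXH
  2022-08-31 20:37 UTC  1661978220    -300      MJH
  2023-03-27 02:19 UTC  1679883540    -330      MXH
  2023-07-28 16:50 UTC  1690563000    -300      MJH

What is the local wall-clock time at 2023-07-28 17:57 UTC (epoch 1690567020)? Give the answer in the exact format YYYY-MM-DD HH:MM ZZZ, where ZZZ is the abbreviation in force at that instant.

2023-07-28 12:57 MJH

Query: 2023-07-28 17:57 UTC
Rule 4/4 (MJH, -05:00): 2023-07-28 16:50 UTC ≤ query < +∞
17·60 + 57 - 300 = 777 min
777 = 0·1440 + 777; 777 = 12·60 + 57 → 12:57, same day
→ 2023-07-28 12:57 MJH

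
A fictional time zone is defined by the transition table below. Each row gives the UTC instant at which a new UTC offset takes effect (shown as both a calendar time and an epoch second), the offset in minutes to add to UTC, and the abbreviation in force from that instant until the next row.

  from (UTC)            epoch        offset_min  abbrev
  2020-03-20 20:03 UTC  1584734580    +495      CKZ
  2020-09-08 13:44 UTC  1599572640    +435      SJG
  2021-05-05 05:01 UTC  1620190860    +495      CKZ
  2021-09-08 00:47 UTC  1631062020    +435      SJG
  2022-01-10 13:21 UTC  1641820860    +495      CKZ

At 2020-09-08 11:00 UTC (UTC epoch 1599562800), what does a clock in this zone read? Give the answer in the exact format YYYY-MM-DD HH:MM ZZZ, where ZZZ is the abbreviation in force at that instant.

2020-09-08 19:15 CKZ

Query: 2020-09-08 11:00 UTC
Rule 1/5 (CKZ, +08:15): 2020-03-20 20:03 UTC ≤ query < 2020-09-08 13:44 UTC
11·60 + 0 + 495 = 1155 min
1155 = 0·1440 + 1155; 1155 = 19·60 + 15 → 19:15, same day
→ 2020-09-08 19:15 CKZ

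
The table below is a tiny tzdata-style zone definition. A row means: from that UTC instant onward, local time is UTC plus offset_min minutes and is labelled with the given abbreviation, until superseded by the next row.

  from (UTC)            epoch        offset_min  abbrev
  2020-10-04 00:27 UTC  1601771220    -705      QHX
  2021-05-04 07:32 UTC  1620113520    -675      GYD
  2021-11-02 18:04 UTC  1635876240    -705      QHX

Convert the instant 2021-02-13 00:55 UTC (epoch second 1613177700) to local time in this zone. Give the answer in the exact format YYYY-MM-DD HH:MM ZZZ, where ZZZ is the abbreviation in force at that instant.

2021-02-12 13:10 QHX

Query: 2021-02-13 00:55 UTC
Rule 1/3 (QHX, -11:45): 2020-10-04 00:27 UTC ≤ query < 2021-05-04 07:32 UTC
0·60 + 55 - 705 = -650 min
-650 = -1·1440 + 790; 790 = 13·60 + 10 → 13:10, 2021-02-13 - 1 day = 2021-02-12
→ 2021-02-12 13:10 QHX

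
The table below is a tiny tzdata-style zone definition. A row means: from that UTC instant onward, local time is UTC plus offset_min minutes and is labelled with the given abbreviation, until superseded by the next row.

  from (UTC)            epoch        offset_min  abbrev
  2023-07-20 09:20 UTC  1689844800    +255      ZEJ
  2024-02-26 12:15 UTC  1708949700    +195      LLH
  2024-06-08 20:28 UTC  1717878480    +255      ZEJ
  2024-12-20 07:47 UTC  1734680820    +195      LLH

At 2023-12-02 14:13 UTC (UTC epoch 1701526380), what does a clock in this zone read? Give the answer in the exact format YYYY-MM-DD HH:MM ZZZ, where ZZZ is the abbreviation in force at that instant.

Query: 2023-12-02 14:13 UTC
Rule 1/4 (ZEJ, +04:15): 2023-07-20 09:20 UTC ≤ query < 2024-02-26 12:15 UTC
14·60 + 13 + 255 = 1108 min
1108 = 0·1440 + 1108; 1108 = 18·60 + 28 → 18:28, same day
→ 2023-12-02 18:28 ZEJ

2023-12-02 18:28 ZEJ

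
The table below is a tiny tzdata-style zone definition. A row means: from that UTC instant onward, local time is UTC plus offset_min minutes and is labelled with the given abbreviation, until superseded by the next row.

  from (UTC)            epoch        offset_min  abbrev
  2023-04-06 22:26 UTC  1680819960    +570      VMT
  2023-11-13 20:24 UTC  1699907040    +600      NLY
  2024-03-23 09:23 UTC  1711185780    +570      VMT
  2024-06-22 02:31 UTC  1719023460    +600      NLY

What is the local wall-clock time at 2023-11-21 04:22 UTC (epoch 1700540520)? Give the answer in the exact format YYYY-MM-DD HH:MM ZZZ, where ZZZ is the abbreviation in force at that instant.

2023-11-21 14:22 NLY

Query: 2023-11-21 04:22 UTC
Rule 2/4 (NLY, +10:00): 2023-11-13 20:24 UTC ≤ query < 2024-03-23 09:23 UTC
4·60 + 22 + 600 = 862 min
862 = 0·1440 + 862; 862 = 14·60 + 22 → 14:22, same day
→ 2023-11-21 14:22 NLY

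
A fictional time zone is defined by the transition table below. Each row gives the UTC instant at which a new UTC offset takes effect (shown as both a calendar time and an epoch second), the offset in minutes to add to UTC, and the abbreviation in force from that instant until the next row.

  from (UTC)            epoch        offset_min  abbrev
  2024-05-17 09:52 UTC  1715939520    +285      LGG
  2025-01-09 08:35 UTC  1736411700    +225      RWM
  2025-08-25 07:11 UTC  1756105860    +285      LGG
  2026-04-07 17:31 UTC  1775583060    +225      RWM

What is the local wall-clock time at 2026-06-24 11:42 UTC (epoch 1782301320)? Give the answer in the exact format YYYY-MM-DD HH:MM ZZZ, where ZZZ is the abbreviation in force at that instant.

2026-06-24 15:27 RWM

Query: 2026-06-24 11:42 UTC
Rule 4/4 (RWM, +03:45): 2026-04-07 17:31 UTC ≤ query < +∞
11·60 + 42 + 225 = 927 min
927 = 0·1440 + 927; 927 = 15·60 + 27 → 15:27, same day
→ 2026-06-24 15:27 RWM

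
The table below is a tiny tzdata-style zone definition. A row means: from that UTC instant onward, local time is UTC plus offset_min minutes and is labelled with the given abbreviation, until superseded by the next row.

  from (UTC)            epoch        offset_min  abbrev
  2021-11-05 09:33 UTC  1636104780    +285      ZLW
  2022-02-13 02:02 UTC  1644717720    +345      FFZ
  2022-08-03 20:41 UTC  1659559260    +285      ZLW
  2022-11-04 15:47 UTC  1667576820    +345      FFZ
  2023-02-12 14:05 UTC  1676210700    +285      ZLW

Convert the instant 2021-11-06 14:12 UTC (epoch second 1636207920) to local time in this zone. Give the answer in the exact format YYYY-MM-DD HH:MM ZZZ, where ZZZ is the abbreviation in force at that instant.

2021-11-06 18:57 ZLW

Query: 2021-11-06 14:12 UTC
Rule 1/5 (ZLW, +04:45): 2021-11-05 09:33 UTC ≤ query < 2022-02-13 02:02 UTC
14·60 + 12 + 285 = 1137 min
1137 = 0·1440 + 1137; 1137 = 18·60 + 57 → 18:57, same day
→ 2021-11-06 18:57 ZLW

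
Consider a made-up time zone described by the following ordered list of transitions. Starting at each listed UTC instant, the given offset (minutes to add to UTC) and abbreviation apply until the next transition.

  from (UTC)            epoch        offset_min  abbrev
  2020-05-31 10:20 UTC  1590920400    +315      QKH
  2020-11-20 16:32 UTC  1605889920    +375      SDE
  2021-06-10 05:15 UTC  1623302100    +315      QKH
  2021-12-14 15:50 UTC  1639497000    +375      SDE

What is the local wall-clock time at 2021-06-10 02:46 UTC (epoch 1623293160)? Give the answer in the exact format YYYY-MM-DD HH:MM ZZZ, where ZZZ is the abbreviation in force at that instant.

2021-06-10 09:01 SDE

Query: 2021-06-10 02:46 UTC
Rule 2/4 (SDE, +06:15): 2020-11-20 16:32 UTC ≤ query < 2021-06-10 05:15 UTC
2·60 + 46 + 375 = 541 min
541 = 0·1440 + 541; 541 = 9·60 + 1 → 09:01, same day
→ 2021-06-10 09:01 SDE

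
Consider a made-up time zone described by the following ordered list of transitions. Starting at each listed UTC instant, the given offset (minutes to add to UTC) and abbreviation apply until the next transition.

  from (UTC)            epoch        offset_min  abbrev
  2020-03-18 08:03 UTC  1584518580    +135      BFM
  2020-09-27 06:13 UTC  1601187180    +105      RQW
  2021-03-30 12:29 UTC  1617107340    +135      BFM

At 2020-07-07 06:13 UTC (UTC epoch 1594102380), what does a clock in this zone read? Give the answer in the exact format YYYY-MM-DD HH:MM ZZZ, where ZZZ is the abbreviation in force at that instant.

2020-07-07 08:28 BFM

Query: 2020-07-07 06:13 UTC
Rule 1/3 (BFM, +02:15): 2020-03-18 08:03 UTC ≤ query < 2020-09-27 06:13 UTC
6·60 + 13 + 135 = 508 min
508 = 0·1440 + 508; 508 = 8·60 + 28 → 08:28, same day
→ 2020-07-07 08:28 BFM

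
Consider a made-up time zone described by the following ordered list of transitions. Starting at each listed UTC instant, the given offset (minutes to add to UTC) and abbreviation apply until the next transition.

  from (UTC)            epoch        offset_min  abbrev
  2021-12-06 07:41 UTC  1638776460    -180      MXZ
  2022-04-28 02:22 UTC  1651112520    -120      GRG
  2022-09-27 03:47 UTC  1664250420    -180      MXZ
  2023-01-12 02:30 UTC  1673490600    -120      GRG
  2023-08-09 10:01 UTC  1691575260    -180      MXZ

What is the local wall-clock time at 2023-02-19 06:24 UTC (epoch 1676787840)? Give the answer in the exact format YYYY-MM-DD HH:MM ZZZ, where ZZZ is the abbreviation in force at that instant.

2023-02-19 04:24 GRG

Query: 2023-02-19 06:24 UTC
Rule 4/5 (GRG, -02:00): 2023-01-12 02:30 UTC ≤ query < 2023-08-09 10:01 UTC
6·60 + 24 - 120 = 264 min
264 = 0·1440 + 264; 264 = 4·60 + 24 → 04:24, same day
→ 2023-02-19 04:24 GRG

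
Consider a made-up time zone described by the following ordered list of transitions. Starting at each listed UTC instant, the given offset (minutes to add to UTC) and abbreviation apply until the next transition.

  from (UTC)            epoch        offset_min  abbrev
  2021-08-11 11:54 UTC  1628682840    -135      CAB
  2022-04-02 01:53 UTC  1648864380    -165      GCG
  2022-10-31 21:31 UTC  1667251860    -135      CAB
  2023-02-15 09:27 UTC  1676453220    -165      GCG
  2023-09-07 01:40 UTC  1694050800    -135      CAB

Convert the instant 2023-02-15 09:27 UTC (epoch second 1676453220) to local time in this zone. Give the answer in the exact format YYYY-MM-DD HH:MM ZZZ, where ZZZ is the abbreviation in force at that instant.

2023-02-15 06:42 GCG

Query: 2023-02-15 09:27 UTC
Rule 4/5 (GCG, -02:45): 2023-02-15 09:27 UTC ≤ query < 2023-09-07 01:40 UTC
9·60 + 27 - 165 = 402 min
402 = 0·1440 + 402; 402 = 6·60 + 42 → 06:42, same day
→ 2023-02-15 06:42 GCG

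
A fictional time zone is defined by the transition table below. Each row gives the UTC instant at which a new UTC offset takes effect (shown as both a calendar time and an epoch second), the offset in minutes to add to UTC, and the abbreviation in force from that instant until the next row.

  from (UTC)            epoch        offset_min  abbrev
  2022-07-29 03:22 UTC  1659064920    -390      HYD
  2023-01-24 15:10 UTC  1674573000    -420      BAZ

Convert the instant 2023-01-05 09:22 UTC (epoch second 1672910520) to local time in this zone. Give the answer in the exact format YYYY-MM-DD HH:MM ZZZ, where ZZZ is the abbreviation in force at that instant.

2023-01-05 02:52 HYD

Query: 2023-01-05 09:22 UTC
Rule 1/2 (HYD, -06:30): 2022-07-29 03:22 UTC ≤ query < 2023-01-24 15:10 UTC
9·60 + 22 - 390 = 172 min
172 = 0·1440 + 172; 172 = 2·60 + 52 → 02:52, same day
→ 2023-01-05 02:52 HYD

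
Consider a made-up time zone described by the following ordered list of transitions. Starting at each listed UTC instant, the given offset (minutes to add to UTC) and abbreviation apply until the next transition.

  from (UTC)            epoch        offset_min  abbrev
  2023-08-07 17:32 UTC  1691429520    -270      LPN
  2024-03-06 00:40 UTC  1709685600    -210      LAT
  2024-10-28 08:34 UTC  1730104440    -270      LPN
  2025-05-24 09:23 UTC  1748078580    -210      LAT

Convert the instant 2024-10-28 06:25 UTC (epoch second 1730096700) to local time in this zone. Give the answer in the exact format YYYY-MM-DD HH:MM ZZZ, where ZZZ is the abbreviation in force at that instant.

Query: 2024-10-28 06:25 UTC
Rule 2/4 (LAT, -03:30): 2024-03-06 00:40 UTC ≤ query < 2024-10-28 08:34 UTC
6·60 + 25 - 210 = 175 min
175 = 0·1440 + 175; 175 = 2·60 + 55 → 02:55, same day
→ 2024-10-28 02:55 LAT

2024-10-28 02:55 LAT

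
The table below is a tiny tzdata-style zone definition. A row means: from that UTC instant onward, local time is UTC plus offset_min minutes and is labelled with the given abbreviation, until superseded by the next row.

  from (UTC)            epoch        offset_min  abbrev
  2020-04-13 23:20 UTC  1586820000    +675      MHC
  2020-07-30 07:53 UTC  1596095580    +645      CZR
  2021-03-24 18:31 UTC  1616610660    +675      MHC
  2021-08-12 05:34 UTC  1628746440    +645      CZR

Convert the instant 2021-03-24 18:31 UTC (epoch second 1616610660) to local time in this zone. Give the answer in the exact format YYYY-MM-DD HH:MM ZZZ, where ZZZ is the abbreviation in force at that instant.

Query: 2021-03-24 18:31 UTC
Rule 3/4 (MHC, +11:15): 2021-03-24 18:31 UTC ≤ query < 2021-08-12 05:34 UTC
18·60 + 31 + 675 = 1786 min
1786 = 1·1440 + 346; 346 = 5·60 + 46 → 05:46, 2021-03-24 + 1 day = 2021-03-25
→ 2021-03-25 05:46 MHC

2021-03-25 05:46 MHC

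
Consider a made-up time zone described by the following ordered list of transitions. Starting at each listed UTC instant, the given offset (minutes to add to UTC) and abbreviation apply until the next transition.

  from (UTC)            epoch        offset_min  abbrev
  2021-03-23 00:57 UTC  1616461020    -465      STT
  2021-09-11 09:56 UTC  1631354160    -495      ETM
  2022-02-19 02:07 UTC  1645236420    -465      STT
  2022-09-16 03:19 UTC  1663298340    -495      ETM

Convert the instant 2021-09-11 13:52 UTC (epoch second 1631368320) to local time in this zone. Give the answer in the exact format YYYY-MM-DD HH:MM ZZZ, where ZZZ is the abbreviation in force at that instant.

Query: 2021-09-11 13:52 UTC
Rule 2/4 (ETM, -08:15): 2021-09-11 09:56 UTC ≤ query < 2022-02-19 02:07 UTC
13·60 + 52 - 495 = 337 min
337 = 0·1440 + 337; 337 = 5·60 + 37 → 05:37, same day
→ 2021-09-11 05:37 ETM

2021-09-11 05:37 ETM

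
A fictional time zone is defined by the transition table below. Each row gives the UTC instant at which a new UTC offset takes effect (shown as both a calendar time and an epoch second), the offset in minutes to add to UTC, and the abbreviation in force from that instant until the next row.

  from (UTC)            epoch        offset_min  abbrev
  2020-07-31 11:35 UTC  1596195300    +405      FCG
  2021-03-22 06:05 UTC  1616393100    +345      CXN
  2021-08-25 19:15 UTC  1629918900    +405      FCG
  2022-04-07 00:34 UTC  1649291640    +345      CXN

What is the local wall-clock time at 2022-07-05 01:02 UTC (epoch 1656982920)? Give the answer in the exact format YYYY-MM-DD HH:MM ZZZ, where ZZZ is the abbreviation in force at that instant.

2022-07-05 06:47 CXN

Query: 2022-07-05 01:02 UTC
Rule 4/4 (CXN, +05:45): 2022-04-07 00:34 UTC ≤ query < +∞
1·60 + 2 + 345 = 407 min
407 = 0·1440 + 407; 407 = 6·60 + 47 → 06:47, same day
→ 2022-07-05 06:47 CXN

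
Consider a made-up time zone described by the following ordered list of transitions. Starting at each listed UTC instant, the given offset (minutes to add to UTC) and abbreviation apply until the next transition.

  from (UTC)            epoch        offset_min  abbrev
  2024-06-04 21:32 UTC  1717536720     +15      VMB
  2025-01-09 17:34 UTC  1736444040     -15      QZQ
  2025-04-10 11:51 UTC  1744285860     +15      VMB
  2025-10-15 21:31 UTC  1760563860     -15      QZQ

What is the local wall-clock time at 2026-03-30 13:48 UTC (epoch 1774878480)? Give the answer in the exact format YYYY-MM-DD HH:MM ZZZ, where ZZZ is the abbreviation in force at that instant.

2026-03-30 13:33 QZQ

Query: 2026-03-30 13:48 UTC
Rule 4/4 (QZQ, -00:15): 2025-10-15 21:31 UTC ≤ query < +∞
13·60 + 48 - 15 = 813 min
813 = 0·1440 + 813; 813 = 13·60 + 33 → 13:33, same day
→ 2026-03-30 13:33 QZQ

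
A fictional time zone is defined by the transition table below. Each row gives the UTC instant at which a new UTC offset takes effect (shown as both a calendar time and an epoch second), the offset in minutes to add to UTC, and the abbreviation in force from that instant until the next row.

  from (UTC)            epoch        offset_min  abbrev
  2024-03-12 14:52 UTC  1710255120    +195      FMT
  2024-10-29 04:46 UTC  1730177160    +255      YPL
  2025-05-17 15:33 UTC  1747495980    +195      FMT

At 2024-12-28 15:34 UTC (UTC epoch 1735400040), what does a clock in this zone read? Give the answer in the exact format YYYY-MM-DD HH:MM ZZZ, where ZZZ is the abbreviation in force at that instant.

Query: 2024-12-28 15:34 UTC
Rule 2/3 (YPL, +04:15): 2024-10-29 04:46 UTC ≤ query < 2025-05-17 15:33 UTC
15·60 + 34 + 255 = 1189 min
1189 = 0·1440 + 1189; 1189 = 19·60 + 49 → 19:49, same day
→ 2024-12-28 19:49 YPL

2024-12-28 19:49 YPL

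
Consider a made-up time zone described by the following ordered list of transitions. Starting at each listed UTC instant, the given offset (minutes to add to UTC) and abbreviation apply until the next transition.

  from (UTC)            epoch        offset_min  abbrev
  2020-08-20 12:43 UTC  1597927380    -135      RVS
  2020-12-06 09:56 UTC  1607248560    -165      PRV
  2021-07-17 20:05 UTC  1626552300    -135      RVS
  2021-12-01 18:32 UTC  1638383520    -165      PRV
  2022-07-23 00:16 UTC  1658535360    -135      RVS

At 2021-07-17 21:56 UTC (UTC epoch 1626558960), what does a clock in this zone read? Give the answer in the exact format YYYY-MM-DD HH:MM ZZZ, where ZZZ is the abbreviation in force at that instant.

2021-07-17 19:41 RVS

Query: 2021-07-17 21:56 UTC
Rule 3/5 (RVS, -02:15): 2021-07-17 20:05 UTC ≤ query < 2021-12-01 18:32 UTC
21·60 + 56 - 135 = 1181 min
1181 = 0·1440 + 1181; 1181 = 19·60 + 41 → 19:41, same day
→ 2021-07-17 19:41 RVS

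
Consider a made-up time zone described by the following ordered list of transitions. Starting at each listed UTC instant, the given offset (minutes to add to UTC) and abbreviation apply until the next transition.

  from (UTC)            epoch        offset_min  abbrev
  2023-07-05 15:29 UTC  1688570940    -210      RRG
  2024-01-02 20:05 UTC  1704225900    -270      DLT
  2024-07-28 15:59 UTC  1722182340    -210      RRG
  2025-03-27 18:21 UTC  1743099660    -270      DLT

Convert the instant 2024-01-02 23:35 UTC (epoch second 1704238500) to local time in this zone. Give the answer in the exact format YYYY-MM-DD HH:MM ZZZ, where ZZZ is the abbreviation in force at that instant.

2024-01-02 19:05 DLT

Query: 2024-01-02 23:35 UTC
Rule 2/4 (DLT, -04:30): 2024-01-02 20:05 UTC ≤ query < 2024-07-28 15:59 UTC
23·60 + 35 - 270 = 1145 min
1145 = 0·1440 + 1145; 1145 = 19·60 + 5 → 19:05, same day
→ 2024-01-02 19:05 DLT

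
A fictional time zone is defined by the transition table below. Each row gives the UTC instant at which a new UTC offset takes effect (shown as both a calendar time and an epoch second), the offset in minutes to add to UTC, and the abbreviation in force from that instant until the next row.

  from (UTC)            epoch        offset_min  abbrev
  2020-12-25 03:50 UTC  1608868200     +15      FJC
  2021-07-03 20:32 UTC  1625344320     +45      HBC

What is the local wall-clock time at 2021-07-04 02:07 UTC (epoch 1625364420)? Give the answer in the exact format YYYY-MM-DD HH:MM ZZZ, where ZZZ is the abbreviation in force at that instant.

2021-07-04 02:52 HBC

Query: 2021-07-04 02:07 UTC
Rule 2/2 (HBC, +00:45): 2021-07-03 20:32 UTC ≤ query < +∞
2·60 + 7 + 45 = 172 min
172 = 0·1440 + 172; 172 = 2·60 + 52 → 02:52, same day
→ 2021-07-04 02:52 HBC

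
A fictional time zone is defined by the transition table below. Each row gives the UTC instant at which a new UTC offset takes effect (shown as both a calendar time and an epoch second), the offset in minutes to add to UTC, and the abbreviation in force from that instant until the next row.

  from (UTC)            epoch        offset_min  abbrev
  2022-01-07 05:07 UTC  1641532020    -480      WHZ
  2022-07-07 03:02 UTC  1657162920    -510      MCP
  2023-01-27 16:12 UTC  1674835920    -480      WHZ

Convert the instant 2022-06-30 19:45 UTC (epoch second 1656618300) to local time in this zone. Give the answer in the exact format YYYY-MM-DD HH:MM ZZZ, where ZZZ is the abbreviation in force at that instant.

2022-06-30 11:45 WHZ

Query: 2022-06-30 19:45 UTC
Rule 1/3 (WHZ, -08:00): 2022-01-07 05:07 UTC ≤ query < 2022-07-07 03:02 UTC
19·60 + 45 - 480 = 705 min
705 = 0·1440 + 705; 705 = 11·60 + 45 → 11:45, same day
→ 2022-06-30 11:45 WHZ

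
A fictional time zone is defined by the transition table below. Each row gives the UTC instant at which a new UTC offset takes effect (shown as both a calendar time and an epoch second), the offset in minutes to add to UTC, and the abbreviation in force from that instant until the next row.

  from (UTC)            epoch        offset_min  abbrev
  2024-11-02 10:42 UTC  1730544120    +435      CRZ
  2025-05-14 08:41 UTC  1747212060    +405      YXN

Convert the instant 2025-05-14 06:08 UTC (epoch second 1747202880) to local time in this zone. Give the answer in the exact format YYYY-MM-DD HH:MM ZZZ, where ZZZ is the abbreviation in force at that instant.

Query: 2025-05-14 06:08 UTC
Rule 1/2 (CRZ, +07:15): 2024-11-02 10:42 UTC ≤ query < 2025-05-14 08:41 UTC
6·60 + 8 + 435 = 803 min
803 = 0·1440 + 803; 803 = 13·60 + 23 → 13:23, same day
→ 2025-05-14 13:23 CRZ

2025-05-14 13:23 CRZ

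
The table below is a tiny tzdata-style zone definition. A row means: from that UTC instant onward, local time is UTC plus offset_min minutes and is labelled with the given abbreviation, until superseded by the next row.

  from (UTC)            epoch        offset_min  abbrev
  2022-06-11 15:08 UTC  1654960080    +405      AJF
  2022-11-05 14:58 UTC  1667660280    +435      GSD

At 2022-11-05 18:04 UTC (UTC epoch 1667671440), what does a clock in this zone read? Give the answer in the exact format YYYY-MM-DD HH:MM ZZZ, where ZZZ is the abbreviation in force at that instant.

Query: 2022-11-05 18:04 UTC
Rule 2/2 (GSD, +07:15): 2022-11-05 14:58 UTC ≤ query < +∞
18·60 + 4 + 435 = 1519 min
1519 = 1·1440 + 79; 79 = 1·60 + 19 → 01:19, 2022-11-05 + 1 day = 2022-11-06
→ 2022-11-06 01:19 GSD

2022-11-06 01:19 GSD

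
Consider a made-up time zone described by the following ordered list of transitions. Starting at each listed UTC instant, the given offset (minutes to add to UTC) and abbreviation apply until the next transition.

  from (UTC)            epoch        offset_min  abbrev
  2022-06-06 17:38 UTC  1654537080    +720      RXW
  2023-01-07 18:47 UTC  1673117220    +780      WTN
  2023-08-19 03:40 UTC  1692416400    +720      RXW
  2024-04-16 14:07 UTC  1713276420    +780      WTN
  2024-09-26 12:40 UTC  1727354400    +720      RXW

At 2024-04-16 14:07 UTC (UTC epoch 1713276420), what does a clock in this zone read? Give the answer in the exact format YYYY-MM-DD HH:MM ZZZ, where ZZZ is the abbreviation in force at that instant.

2024-04-17 03:07 WTN

Query: 2024-04-16 14:07 UTC
Rule 4/5 (WTN, +13:00): 2024-04-16 14:07 UTC ≤ query < 2024-09-26 12:40 UTC
14·60 + 7 + 780 = 1627 min
1627 = 1·1440 + 187; 187 = 3·60 + 7 → 03:07, 2024-04-16 + 1 day = 2024-04-17
→ 2024-04-17 03:07 WTN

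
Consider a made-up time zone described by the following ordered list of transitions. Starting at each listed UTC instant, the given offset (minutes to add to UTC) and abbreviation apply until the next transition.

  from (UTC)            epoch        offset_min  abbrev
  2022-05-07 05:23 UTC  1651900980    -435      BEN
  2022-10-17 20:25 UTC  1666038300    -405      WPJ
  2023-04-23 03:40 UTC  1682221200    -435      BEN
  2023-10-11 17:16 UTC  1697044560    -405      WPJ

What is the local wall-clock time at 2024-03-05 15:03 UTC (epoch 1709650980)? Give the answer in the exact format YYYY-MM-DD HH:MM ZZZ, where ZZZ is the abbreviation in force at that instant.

2024-03-05 08:18 WPJ

Query: 2024-03-05 15:03 UTC
Rule 4/4 (WPJ, -06:45): 2023-10-11 17:16 UTC ≤ query < +∞
15·60 + 3 - 405 = 498 min
498 = 0·1440 + 498; 498 = 8·60 + 18 → 08:18, same day
→ 2024-03-05 08:18 WPJ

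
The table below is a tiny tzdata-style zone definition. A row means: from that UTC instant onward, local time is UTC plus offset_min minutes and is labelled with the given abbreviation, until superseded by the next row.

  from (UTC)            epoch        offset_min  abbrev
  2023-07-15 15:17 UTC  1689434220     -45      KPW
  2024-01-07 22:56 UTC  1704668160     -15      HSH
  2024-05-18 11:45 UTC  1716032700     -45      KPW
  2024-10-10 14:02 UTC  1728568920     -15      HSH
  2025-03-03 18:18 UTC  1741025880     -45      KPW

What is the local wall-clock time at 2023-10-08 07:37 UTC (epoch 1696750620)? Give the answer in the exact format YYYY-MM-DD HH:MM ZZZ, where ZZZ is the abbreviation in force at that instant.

Query: 2023-10-08 07:37 UTC
Rule 1/5 (KPW, -00:45): 2023-07-15 15:17 UTC ≤ query < 2024-01-07 22:56 UTC
7·60 + 37 - 45 = 412 min
412 = 0·1440 + 412; 412 = 6·60 + 52 → 06:52, same day
→ 2023-10-08 06:52 KPW

2023-10-08 06:52 KPW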